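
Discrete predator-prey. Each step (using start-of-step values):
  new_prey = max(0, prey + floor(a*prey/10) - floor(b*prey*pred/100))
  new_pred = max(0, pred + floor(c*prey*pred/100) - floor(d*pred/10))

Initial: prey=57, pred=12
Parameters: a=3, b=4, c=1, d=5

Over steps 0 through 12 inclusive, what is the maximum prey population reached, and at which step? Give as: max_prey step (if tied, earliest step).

Step 1: prey: 57+17-27=47; pred: 12+6-6=12
Step 2: prey: 47+14-22=39; pred: 12+5-6=11
Step 3: prey: 39+11-17=33; pred: 11+4-5=10
Step 4: prey: 33+9-13=29; pred: 10+3-5=8
Step 5: prey: 29+8-9=28; pred: 8+2-4=6
Step 6: prey: 28+8-6=30; pred: 6+1-3=4
Step 7: prey: 30+9-4=35; pred: 4+1-2=3
Step 8: prey: 35+10-4=41; pred: 3+1-1=3
Step 9: prey: 41+12-4=49; pred: 3+1-1=3
Step 10: prey: 49+14-5=58; pred: 3+1-1=3
Step 11: prey: 58+17-6=69; pred: 3+1-1=3
Step 12: prey: 69+20-8=81; pred: 3+2-1=4
Max prey = 81 at step 12

Answer: 81 12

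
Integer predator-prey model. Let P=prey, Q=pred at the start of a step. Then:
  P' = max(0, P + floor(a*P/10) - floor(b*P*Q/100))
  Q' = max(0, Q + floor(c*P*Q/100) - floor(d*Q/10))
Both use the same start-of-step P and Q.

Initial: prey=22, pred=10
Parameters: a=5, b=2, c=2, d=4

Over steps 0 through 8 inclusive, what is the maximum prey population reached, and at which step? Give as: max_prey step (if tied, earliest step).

Step 1: prey: 22+11-4=29; pred: 10+4-4=10
Step 2: prey: 29+14-5=38; pred: 10+5-4=11
Step 3: prey: 38+19-8=49; pred: 11+8-4=15
Step 4: prey: 49+24-14=59; pred: 15+14-6=23
Step 5: prey: 59+29-27=61; pred: 23+27-9=41
Step 6: prey: 61+30-50=41; pred: 41+50-16=75
Step 7: prey: 41+20-61=0; pred: 75+61-30=106
Step 8: prey: 0+0-0=0; pred: 106+0-42=64
Max prey = 61 at step 5

Answer: 61 5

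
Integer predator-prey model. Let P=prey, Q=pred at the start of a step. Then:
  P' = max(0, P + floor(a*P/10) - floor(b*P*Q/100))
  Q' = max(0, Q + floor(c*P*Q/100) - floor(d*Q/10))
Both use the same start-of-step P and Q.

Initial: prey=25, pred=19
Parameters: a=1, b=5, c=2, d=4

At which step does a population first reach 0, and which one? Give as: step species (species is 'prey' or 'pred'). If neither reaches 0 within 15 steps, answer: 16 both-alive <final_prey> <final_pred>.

Step 1: prey: 25+2-23=4; pred: 19+9-7=21
Step 2: prey: 4+0-4=0; pred: 21+1-8=14
First extinction: prey at step 2

Answer: 2 prey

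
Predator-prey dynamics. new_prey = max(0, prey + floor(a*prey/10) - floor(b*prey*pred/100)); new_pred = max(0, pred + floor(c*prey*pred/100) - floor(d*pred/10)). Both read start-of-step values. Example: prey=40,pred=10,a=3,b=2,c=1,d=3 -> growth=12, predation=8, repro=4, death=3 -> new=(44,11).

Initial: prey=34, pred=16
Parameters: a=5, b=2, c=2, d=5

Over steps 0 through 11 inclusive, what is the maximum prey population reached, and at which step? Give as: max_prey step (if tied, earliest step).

Answer: 49 3

Derivation:
Step 1: prey: 34+17-10=41; pred: 16+10-8=18
Step 2: prey: 41+20-14=47; pred: 18+14-9=23
Step 3: prey: 47+23-21=49; pred: 23+21-11=33
Step 4: prey: 49+24-32=41; pred: 33+32-16=49
Step 5: prey: 41+20-40=21; pred: 49+40-24=65
Step 6: prey: 21+10-27=4; pred: 65+27-32=60
Step 7: prey: 4+2-4=2; pred: 60+4-30=34
Step 8: prey: 2+1-1=2; pred: 34+1-17=18
Step 9: prey: 2+1-0=3; pred: 18+0-9=9
Step 10: prey: 3+1-0=4; pred: 9+0-4=5
Step 11: prey: 4+2-0=6; pred: 5+0-2=3
Max prey = 49 at step 3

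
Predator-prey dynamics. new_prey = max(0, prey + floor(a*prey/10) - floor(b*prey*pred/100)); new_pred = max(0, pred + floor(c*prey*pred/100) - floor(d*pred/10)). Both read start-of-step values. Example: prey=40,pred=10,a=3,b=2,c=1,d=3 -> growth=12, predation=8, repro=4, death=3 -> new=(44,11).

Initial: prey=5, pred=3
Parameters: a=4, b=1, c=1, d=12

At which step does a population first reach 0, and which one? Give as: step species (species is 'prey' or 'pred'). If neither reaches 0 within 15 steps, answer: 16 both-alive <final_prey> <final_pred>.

Answer: 1 pred

Derivation:
Step 1: prey: 5+2-0=7; pred: 3+0-3=0
First extinction: pred at step 1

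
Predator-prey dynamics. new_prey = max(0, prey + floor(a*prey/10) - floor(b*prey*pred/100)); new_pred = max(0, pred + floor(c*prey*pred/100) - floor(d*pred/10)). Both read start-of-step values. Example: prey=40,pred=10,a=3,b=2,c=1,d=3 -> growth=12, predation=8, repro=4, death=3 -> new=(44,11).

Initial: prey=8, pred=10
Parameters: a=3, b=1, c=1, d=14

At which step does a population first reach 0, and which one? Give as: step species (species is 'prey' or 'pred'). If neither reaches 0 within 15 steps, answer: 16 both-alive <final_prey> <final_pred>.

Step 1: prey: 8+2-0=10; pred: 10+0-14=0
First extinction: pred at step 1

Answer: 1 pred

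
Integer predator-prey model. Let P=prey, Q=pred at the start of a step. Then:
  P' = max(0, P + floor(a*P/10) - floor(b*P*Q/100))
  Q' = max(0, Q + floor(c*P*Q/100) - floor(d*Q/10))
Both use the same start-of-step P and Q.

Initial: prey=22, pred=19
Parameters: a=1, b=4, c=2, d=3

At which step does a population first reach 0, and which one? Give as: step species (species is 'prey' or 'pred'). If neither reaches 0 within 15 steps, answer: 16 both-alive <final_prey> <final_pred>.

Step 1: prey: 22+2-16=8; pred: 19+8-5=22
Step 2: prey: 8+0-7=1; pred: 22+3-6=19
Step 3: prey: 1+0-0=1; pred: 19+0-5=14
Step 4: prey: 1+0-0=1; pred: 14+0-4=10
Step 5: prey: 1+0-0=1; pred: 10+0-3=7
Step 6: prey: 1+0-0=1; pred: 7+0-2=5
Step 7: prey: 1+0-0=1; pred: 5+0-1=4
Step 8: prey: 1+0-0=1; pred: 4+0-1=3
Step 9: prey: 1+0-0=1; pred: 3+0-0=3
Steps 10-15: state stable at prey=1, pred=3 (no change)
No extinction within 15 steps

Answer: 16 both-alive 1 3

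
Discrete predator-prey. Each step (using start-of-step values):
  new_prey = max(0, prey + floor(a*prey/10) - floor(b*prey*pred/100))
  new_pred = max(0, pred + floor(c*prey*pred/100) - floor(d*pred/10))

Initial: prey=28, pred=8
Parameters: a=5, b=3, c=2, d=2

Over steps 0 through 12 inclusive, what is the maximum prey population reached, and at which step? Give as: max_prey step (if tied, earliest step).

Step 1: prey: 28+14-6=36; pred: 8+4-1=11
Step 2: prey: 36+18-11=43; pred: 11+7-2=16
Step 3: prey: 43+21-20=44; pred: 16+13-3=26
Step 4: prey: 44+22-34=32; pred: 26+22-5=43
Step 5: prey: 32+16-41=7; pred: 43+27-8=62
Step 6: prey: 7+3-13=0; pred: 62+8-12=58
Step 7: prey: 0+0-0=0; pred: 58+0-11=47
Step 8: prey: 0+0-0=0; pred: 47+0-9=38
Step 9: prey: 0+0-0=0; pred: 38+0-7=31
Step 10: prey: 0+0-0=0; pred: 31+0-6=25
Step 11: prey: 0+0-0=0; pred: 25+0-5=20
Step 12: prey: 0+0-0=0; pred: 20+0-4=16
Max prey = 44 at step 3

Answer: 44 3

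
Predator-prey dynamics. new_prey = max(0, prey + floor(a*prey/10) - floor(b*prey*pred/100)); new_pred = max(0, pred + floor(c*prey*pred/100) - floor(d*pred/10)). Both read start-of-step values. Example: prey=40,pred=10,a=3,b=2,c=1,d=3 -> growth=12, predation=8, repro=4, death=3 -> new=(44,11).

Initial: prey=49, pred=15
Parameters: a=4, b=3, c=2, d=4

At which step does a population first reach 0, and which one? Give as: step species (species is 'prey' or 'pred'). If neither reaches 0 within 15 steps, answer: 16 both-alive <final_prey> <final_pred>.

Answer: 5 prey

Derivation:
Step 1: prey: 49+19-22=46; pred: 15+14-6=23
Step 2: prey: 46+18-31=33; pred: 23+21-9=35
Step 3: prey: 33+13-34=12; pred: 35+23-14=44
Step 4: prey: 12+4-15=1; pred: 44+10-17=37
Step 5: prey: 1+0-1=0; pred: 37+0-14=23
First extinction: prey at step 5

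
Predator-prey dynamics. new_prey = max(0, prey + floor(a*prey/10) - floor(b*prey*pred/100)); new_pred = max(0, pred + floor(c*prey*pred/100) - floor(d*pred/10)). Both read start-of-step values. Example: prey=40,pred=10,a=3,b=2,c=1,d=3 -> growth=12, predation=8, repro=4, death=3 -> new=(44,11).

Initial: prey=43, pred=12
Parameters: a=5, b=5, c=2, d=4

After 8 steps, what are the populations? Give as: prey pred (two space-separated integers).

Answer: 4 3

Derivation:
Step 1: prey: 43+21-25=39; pred: 12+10-4=18
Step 2: prey: 39+19-35=23; pred: 18+14-7=25
Step 3: prey: 23+11-28=6; pred: 25+11-10=26
Step 4: prey: 6+3-7=2; pred: 26+3-10=19
Step 5: prey: 2+1-1=2; pred: 19+0-7=12
Step 6: prey: 2+1-1=2; pred: 12+0-4=8
Step 7: prey: 2+1-0=3; pred: 8+0-3=5
Step 8: prey: 3+1-0=4; pred: 5+0-2=3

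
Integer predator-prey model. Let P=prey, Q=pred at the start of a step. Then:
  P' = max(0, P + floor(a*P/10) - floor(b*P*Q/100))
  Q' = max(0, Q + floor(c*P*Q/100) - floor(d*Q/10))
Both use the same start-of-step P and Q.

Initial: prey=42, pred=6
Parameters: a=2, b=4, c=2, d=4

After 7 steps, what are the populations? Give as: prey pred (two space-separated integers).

Step 1: prey: 42+8-10=40; pred: 6+5-2=9
Step 2: prey: 40+8-14=34; pred: 9+7-3=13
Step 3: prey: 34+6-17=23; pred: 13+8-5=16
Step 4: prey: 23+4-14=13; pred: 16+7-6=17
Step 5: prey: 13+2-8=7; pred: 17+4-6=15
Step 6: prey: 7+1-4=4; pred: 15+2-6=11
Step 7: prey: 4+0-1=3; pred: 11+0-4=7

Answer: 3 7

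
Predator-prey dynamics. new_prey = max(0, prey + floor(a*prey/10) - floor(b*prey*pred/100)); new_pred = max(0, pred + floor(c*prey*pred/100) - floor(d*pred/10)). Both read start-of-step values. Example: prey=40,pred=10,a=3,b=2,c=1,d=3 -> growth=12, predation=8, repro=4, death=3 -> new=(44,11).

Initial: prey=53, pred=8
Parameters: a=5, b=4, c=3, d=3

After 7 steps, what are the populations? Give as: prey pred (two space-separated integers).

Step 1: prey: 53+26-16=63; pred: 8+12-2=18
Step 2: prey: 63+31-45=49; pred: 18+34-5=47
Step 3: prey: 49+24-92=0; pred: 47+69-14=102
Step 4: prey: 0+0-0=0; pred: 102+0-30=72
Step 5: prey: 0+0-0=0; pred: 72+0-21=51
Step 6: prey: 0+0-0=0; pred: 51+0-15=36
Step 7: prey: 0+0-0=0; pred: 36+0-10=26

Answer: 0 26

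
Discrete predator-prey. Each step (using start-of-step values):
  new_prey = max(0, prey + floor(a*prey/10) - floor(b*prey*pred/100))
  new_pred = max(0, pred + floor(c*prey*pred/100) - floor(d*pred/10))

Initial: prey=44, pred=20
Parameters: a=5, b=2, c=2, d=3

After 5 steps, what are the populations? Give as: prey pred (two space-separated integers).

Answer: 0 63

Derivation:
Step 1: prey: 44+22-17=49; pred: 20+17-6=31
Step 2: prey: 49+24-30=43; pred: 31+30-9=52
Step 3: prey: 43+21-44=20; pred: 52+44-15=81
Step 4: prey: 20+10-32=0; pred: 81+32-24=89
Step 5: prey: 0+0-0=0; pred: 89+0-26=63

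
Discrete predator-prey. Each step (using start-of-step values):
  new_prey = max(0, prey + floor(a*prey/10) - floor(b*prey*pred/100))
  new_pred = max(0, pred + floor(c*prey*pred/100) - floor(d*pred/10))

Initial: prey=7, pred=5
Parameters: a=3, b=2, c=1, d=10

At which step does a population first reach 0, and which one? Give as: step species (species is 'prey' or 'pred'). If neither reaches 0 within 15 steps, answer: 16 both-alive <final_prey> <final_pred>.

Step 1: prey: 7+2-0=9; pred: 5+0-5=0
First extinction: pred at step 1

Answer: 1 pred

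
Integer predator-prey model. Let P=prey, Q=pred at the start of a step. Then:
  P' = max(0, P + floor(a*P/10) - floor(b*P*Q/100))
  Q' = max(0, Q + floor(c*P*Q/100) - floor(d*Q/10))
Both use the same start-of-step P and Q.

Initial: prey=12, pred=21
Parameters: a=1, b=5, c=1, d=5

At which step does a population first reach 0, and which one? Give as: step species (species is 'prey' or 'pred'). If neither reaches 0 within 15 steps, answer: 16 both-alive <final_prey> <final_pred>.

Step 1: prey: 12+1-12=1; pred: 21+2-10=13
Step 2: prey: 1+0-0=1; pred: 13+0-6=7
Step 3: prey: 1+0-0=1; pred: 7+0-3=4
Step 4: prey: 1+0-0=1; pred: 4+0-2=2
Step 5: prey: 1+0-0=1; pred: 2+0-1=1
Step 6: prey: 1+0-0=1; pred: 1+0-0=1
Steps 7-15: state stable at prey=1, pred=1 (no change)
No extinction within 15 steps

Answer: 16 both-alive 1 1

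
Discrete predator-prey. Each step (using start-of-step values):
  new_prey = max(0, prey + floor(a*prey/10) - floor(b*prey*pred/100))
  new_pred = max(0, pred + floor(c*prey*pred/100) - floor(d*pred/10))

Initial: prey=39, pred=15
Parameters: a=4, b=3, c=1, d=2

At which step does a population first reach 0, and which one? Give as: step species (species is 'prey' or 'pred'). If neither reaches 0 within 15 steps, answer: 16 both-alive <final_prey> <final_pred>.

Answer: 16 both-alive 13 5

Derivation:
Step 1: prey: 39+15-17=37; pred: 15+5-3=17
Step 2: prey: 37+14-18=33; pred: 17+6-3=20
Step 3: prey: 33+13-19=27; pred: 20+6-4=22
Step 4: prey: 27+10-17=20; pred: 22+5-4=23
Step 5: prey: 20+8-13=15; pred: 23+4-4=23
Step 6: prey: 15+6-10=11; pred: 23+3-4=22
Step 7: prey: 11+4-7=8; pred: 22+2-4=20
Step 8: prey: 8+3-4=7; pred: 20+1-4=17
Step 9: prey: 7+2-3=6; pred: 17+1-3=15
Step 10: prey: 6+2-2=6; pred: 15+0-3=12
Step 11: prey: 6+2-2=6; pred: 12+0-2=10
Step 12: prey: 6+2-1=7; pred: 10+0-2=8
Step 13: prey: 7+2-1=8; pred: 8+0-1=7
Step 14: prey: 8+3-1=10; pred: 7+0-1=6
Step 15: prey: 10+4-1=13; pred: 6+0-1=5
No extinction within 15 steps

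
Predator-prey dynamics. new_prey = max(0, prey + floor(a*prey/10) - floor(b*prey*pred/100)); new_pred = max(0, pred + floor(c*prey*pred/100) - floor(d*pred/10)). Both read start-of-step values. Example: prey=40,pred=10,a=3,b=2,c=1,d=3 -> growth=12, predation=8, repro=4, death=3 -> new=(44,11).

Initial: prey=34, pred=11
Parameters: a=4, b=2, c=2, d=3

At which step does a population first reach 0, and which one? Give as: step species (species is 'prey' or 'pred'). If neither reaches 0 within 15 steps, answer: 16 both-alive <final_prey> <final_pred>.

Answer: 6 prey

Derivation:
Step 1: prey: 34+13-7=40; pred: 11+7-3=15
Step 2: prey: 40+16-12=44; pred: 15+12-4=23
Step 3: prey: 44+17-20=41; pred: 23+20-6=37
Step 4: prey: 41+16-30=27; pred: 37+30-11=56
Step 5: prey: 27+10-30=7; pred: 56+30-16=70
Step 6: prey: 7+2-9=0; pred: 70+9-21=58
First extinction: prey at step 6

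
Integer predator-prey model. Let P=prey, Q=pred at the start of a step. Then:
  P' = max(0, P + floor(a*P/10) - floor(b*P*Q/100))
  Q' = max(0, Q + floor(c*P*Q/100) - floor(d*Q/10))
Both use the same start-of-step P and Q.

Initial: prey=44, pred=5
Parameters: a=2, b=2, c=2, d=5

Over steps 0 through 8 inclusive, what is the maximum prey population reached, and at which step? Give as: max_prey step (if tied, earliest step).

Answer: 51 2

Derivation:
Step 1: prey: 44+8-4=48; pred: 5+4-2=7
Step 2: prey: 48+9-6=51; pred: 7+6-3=10
Step 3: prey: 51+10-10=51; pred: 10+10-5=15
Step 4: prey: 51+10-15=46; pred: 15+15-7=23
Step 5: prey: 46+9-21=34; pred: 23+21-11=33
Step 6: prey: 34+6-22=18; pred: 33+22-16=39
Step 7: prey: 18+3-14=7; pred: 39+14-19=34
Step 8: prey: 7+1-4=4; pred: 34+4-17=21
Max prey = 51 at step 2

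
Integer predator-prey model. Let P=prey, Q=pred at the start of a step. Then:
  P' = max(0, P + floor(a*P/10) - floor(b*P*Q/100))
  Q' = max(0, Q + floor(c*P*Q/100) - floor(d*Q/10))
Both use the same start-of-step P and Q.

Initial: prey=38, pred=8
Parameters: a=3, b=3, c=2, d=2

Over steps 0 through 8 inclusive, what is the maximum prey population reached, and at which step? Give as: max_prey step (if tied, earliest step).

Answer: 40 1

Derivation:
Step 1: prey: 38+11-9=40; pred: 8+6-1=13
Step 2: prey: 40+12-15=37; pred: 13+10-2=21
Step 3: prey: 37+11-23=25; pred: 21+15-4=32
Step 4: prey: 25+7-24=8; pred: 32+16-6=42
Step 5: prey: 8+2-10=0; pred: 42+6-8=40
Step 6: prey: 0+0-0=0; pred: 40+0-8=32
Step 7: prey: 0+0-0=0; pred: 32+0-6=26
Step 8: prey: 0+0-0=0; pred: 26+0-5=21
Max prey = 40 at step 1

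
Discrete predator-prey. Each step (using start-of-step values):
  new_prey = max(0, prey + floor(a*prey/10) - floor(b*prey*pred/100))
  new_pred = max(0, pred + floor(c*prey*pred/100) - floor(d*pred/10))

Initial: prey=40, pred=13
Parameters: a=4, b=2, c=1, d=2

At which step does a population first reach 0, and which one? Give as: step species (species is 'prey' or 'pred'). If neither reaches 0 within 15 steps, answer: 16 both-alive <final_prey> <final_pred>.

Step 1: prey: 40+16-10=46; pred: 13+5-2=16
Step 2: prey: 46+18-14=50; pred: 16+7-3=20
Step 3: prey: 50+20-20=50; pred: 20+10-4=26
Step 4: prey: 50+20-26=44; pred: 26+13-5=34
Step 5: prey: 44+17-29=32; pred: 34+14-6=42
Step 6: prey: 32+12-26=18; pred: 42+13-8=47
Step 7: prey: 18+7-16=9; pred: 47+8-9=46
Step 8: prey: 9+3-8=4; pred: 46+4-9=41
Step 9: prey: 4+1-3=2; pred: 41+1-8=34
Step 10: prey: 2+0-1=1; pred: 34+0-6=28
Step 11: prey: 1+0-0=1; pred: 28+0-5=23
Step 12: prey: 1+0-0=1; pred: 23+0-4=19
Step 13: prey: 1+0-0=1; pred: 19+0-3=16
Step 14: prey: 1+0-0=1; pred: 16+0-3=13
Step 15: prey: 1+0-0=1; pred: 13+0-2=11
No extinction within 15 steps

Answer: 16 both-alive 1 11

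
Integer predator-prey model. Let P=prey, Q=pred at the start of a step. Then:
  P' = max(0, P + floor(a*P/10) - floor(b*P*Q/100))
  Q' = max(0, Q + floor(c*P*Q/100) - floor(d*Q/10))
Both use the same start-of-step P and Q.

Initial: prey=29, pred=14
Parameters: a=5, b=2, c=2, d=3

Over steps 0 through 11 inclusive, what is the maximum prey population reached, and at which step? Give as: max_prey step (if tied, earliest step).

Step 1: prey: 29+14-8=35; pred: 14+8-4=18
Step 2: prey: 35+17-12=40; pred: 18+12-5=25
Step 3: prey: 40+20-20=40; pred: 25+20-7=38
Step 4: prey: 40+20-30=30; pred: 38+30-11=57
Step 5: prey: 30+15-34=11; pred: 57+34-17=74
Step 6: prey: 11+5-16=0; pred: 74+16-22=68
Step 7: prey: 0+0-0=0; pred: 68+0-20=48
Step 8: prey: 0+0-0=0; pred: 48+0-14=34
Step 9: prey: 0+0-0=0; pred: 34+0-10=24
Step 10: prey: 0+0-0=0; pred: 24+0-7=17
Step 11: prey: 0+0-0=0; pred: 17+0-5=12
Max prey = 40 at step 2

Answer: 40 2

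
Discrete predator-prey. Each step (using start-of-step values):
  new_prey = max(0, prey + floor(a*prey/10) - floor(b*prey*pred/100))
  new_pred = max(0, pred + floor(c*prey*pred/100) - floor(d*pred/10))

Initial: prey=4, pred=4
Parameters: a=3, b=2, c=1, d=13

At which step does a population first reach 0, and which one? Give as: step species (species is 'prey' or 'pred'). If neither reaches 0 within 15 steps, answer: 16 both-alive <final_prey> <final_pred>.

Answer: 1 pred

Derivation:
Step 1: prey: 4+1-0=5; pred: 4+0-5=0
First extinction: pred at step 1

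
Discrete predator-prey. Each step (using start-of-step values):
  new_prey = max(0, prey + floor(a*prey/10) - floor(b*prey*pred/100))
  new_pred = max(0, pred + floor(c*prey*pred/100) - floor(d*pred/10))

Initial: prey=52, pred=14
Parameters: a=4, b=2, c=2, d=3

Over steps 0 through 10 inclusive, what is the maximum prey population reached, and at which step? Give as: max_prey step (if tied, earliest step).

Answer: 58 1

Derivation:
Step 1: prey: 52+20-14=58; pred: 14+14-4=24
Step 2: prey: 58+23-27=54; pred: 24+27-7=44
Step 3: prey: 54+21-47=28; pred: 44+47-13=78
Step 4: prey: 28+11-43=0; pred: 78+43-23=98
Step 5: prey: 0+0-0=0; pred: 98+0-29=69
Step 6: prey: 0+0-0=0; pred: 69+0-20=49
Step 7: prey: 0+0-0=0; pred: 49+0-14=35
Step 8: prey: 0+0-0=0; pred: 35+0-10=25
Step 9: prey: 0+0-0=0; pred: 25+0-7=18
Step 10: prey: 0+0-0=0; pred: 18+0-5=13
Max prey = 58 at step 1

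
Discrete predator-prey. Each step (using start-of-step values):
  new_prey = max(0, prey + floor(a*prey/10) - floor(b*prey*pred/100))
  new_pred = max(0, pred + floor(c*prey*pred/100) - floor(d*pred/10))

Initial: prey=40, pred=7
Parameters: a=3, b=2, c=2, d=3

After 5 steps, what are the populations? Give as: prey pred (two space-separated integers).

Step 1: prey: 40+12-5=47; pred: 7+5-2=10
Step 2: prey: 47+14-9=52; pred: 10+9-3=16
Step 3: prey: 52+15-16=51; pred: 16+16-4=28
Step 4: prey: 51+15-28=38; pred: 28+28-8=48
Step 5: prey: 38+11-36=13; pred: 48+36-14=70

Answer: 13 70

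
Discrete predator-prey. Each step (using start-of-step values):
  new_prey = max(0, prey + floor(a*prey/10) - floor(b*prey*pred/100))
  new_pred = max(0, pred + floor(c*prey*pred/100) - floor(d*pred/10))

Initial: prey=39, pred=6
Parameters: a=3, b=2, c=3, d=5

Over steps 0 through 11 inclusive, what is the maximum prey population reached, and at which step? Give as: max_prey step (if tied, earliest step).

Answer: 50 2

Derivation:
Step 1: prey: 39+11-4=46; pred: 6+7-3=10
Step 2: prey: 46+13-9=50; pred: 10+13-5=18
Step 3: prey: 50+15-18=47; pred: 18+27-9=36
Step 4: prey: 47+14-33=28; pred: 36+50-18=68
Step 5: prey: 28+8-38=0; pred: 68+57-34=91
Step 6: prey: 0+0-0=0; pred: 91+0-45=46
Step 7: prey: 0+0-0=0; pred: 46+0-23=23
Step 8: prey: 0+0-0=0; pred: 23+0-11=12
Step 9: prey: 0+0-0=0; pred: 12+0-6=6
Step 10: prey: 0+0-0=0; pred: 6+0-3=3
Step 11: prey: 0+0-0=0; pred: 3+0-1=2
Max prey = 50 at step 2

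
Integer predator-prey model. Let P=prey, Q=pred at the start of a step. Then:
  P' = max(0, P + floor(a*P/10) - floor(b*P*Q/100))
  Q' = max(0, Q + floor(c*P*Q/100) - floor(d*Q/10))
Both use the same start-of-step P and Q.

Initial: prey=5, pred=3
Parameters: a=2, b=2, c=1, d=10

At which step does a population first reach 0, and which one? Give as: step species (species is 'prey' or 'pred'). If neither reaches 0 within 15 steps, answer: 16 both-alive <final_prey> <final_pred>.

Step 1: prey: 5+1-0=6; pred: 3+0-3=0
First extinction: pred at step 1

Answer: 1 pred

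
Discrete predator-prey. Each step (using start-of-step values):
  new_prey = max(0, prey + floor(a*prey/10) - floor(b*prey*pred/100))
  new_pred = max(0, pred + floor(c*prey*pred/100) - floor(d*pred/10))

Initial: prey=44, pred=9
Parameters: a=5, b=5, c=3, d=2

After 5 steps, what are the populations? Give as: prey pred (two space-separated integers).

Step 1: prey: 44+22-19=47; pred: 9+11-1=19
Step 2: prey: 47+23-44=26; pred: 19+26-3=42
Step 3: prey: 26+13-54=0; pred: 42+32-8=66
Step 4: prey: 0+0-0=0; pred: 66+0-13=53
Step 5: prey: 0+0-0=0; pred: 53+0-10=43

Answer: 0 43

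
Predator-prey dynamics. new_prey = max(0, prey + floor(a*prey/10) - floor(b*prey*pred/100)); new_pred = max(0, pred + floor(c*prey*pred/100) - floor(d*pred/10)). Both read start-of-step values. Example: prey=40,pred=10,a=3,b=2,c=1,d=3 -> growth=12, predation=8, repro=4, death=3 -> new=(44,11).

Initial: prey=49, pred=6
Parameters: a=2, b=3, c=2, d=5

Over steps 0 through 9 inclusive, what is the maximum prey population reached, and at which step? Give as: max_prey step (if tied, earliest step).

Answer: 50 1

Derivation:
Step 1: prey: 49+9-8=50; pred: 6+5-3=8
Step 2: prey: 50+10-12=48; pred: 8+8-4=12
Step 3: prey: 48+9-17=40; pred: 12+11-6=17
Step 4: prey: 40+8-20=28; pred: 17+13-8=22
Step 5: prey: 28+5-18=15; pred: 22+12-11=23
Step 6: prey: 15+3-10=8; pred: 23+6-11=18
Step 7: prey: 8+1-4=5; pred: 18+2-9=11
Step 8: prey: 5+1-1=5; pred: 11+1-5=7
Step 9: prey: 5+1-1=5; pred: 7+0-3=4
Max prey = 50 at step 1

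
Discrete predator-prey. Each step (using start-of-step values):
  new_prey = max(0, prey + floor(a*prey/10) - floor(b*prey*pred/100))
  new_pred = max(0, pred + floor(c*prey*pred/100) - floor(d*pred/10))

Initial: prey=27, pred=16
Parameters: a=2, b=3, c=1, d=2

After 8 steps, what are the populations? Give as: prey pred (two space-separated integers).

Step 1: prey: 27+5-12=20; pred: 16+4-3=17
Step 2: prey: 20+4-10=14; pred: 17+3-3=17
Step 3: prey: 14+2-7=9; pred: 17+2-3=16
Step 4: prey: 9+1-4=6; pred: 16+1-3=14
Step 5: prey: 6+1-2=5; pred: 14+0-2=12
Step 6: prey: 5+1-1=5; pred: 12+0-2=10
Step 7: prey: 5+1-1=5; pred: 10+0-2=8
Step 8: prey: 5+1-1=5; pred: 8+0-1=7

Answer: 5 7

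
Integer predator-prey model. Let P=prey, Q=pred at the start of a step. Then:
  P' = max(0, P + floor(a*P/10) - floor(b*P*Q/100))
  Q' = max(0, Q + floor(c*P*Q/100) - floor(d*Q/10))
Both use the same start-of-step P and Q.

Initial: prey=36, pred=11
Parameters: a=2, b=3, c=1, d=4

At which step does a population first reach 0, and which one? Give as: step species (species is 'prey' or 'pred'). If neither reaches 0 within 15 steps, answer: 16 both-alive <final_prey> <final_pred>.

Step 1: prey: 36+7-11=32; pred: 11+3-4=10
Step 2: prey: 32+6-9=29; pred: 10+3-4=9
Step 3: prey: 29+5-7=27; pred: 9+2-3=8
Step 4: prey: 27+5-6=26; pred: 8+2-3=7
Step 5: prey: 26+5-5=26; pred: 7+1-2=6
Step 6: prey: 26+5-4=27; pred: 6+1-2=5
Step 7: prey: 27+5-4=28; pred: 5+1-2=4
Step 8: prey: 28+5-3=30; pred: 4+1-1=4
Step 9: prey: 30+6-3=33; pred: 4+1-1=4
Step 10: prey: 33+6-3=36; pred: 4+1-1=4
Step 11: prey: 36+7-4=39; pred: 4+1-1=4
Step 12: prey: 39+7-4=42; pred: 4+1-1=4
Step 13: prey: 42+8-5=45; pred: 4+1-1=4
Step 14: prey: 45+9-5=49; pred: 4+1-1=4
Step 15: prey: 49+9-5=53; pred: 4+1-1=4
No extinction within 15 steps

Answer: 16 both-alive 53 4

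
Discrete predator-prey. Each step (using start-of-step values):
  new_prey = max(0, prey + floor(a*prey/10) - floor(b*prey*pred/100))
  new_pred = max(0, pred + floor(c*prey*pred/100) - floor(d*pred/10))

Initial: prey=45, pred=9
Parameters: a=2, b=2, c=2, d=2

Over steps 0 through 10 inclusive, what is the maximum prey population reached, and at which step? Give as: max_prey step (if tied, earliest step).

Answer: 46 1

Derivation:
Step 1: prey: 45+9-8=46; pred: 9+8-1=16
Step 2: prey: 46+9-14=41; pred: 16+14-3=27
Step 3: prey: 41+8-22=27; pred: 27+22-5=44
Step 4: prey: 27+5-23=9; pred: 44+23-8=59
Step 5: prey: 9+1-10=0; pred: 59+10-11=58
Step 6: prey: 0+0-0=0; pred: 58+0-11=47
Step 7: prey: 0+0-0=0; pred: 47+0-9=38
Step 8: prey: 0+0-0=0; pred: 38+0-7=31
Step 9: prey: 0+0-0=0; pred: 31+0-6=25
Step 10: prey: 0+0-0=0; pred: 25+0-5=20
Max prey = 46 at step 1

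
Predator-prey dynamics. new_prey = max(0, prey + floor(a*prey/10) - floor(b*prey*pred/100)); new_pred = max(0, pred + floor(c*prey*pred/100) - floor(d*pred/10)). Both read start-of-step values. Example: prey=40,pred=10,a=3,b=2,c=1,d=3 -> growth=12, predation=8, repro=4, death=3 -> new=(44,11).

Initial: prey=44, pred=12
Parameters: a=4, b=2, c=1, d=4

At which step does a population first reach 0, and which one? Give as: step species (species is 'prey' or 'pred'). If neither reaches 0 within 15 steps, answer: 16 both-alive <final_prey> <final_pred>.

Step 1: prey: 44+17-10=51; pred: 12+5-4=13
Step 2: prey: 51+20-13=58; pred: 13+6-5=14
Step 3: prey: 58+23-16=65; pred: 14+8-5=17
Step 4: prey: 65+26-22=69; pred: 17+11-6=22
Step 5: prey: 69+27-30=66; pred: 22+15-8=29
Step 6: prey: 66+26-38=54; pred: 29+19-11=37
Step 7: prey: 54+21-39=36; pred: 37+19-14=42
Step 8: prey: 36+14-30=20; pred: 42+15-16=41
Step 9: prey: 20+8-16=12; pred: 41+8-16=33
Step 10: prey: 12+4-7=9; pred: 33+3-13=23
Step 11: prey: 9+3-4=8; pred: 23+2-9=16
Step 12: prey: 8+3-2=9; pred: 16+1-6=11
Step 13: prey: 9+3-1=11; pred: 11+0-4=7
Step 14: prey: 11+4-1=14; pred: 7+0-2=5
Step 15: prey: 14+5-1=18; pred: 5+0-2=3
No extinction within 15 steps

Answer: 16 both-alive 18 3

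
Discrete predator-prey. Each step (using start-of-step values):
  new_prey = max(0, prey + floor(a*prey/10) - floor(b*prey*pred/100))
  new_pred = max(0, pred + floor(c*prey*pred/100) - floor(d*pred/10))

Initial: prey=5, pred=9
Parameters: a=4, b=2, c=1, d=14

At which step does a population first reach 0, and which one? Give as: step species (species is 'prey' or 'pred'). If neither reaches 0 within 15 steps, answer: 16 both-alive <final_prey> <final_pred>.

Answer: 1 pred

Derivation:
Step 1: prey: 5+2-0=7; pred: 9+0-12=0
First extinction: pred at step 1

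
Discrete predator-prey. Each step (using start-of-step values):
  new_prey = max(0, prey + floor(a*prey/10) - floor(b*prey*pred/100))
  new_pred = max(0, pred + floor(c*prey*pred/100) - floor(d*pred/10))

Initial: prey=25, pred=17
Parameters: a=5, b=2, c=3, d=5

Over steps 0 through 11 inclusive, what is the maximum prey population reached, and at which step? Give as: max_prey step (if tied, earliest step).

Step 1: prey: 25+12-8=29; pred: 17+12-8=21
Step 2: prey: 29+14-12=31; pred: 21+18-10=29
Step 3: prey: 31+15-17=29; pred: 29+26-14=41
Step 4: prey: 29+14-23=20; pred: 41+35-20=56
Step 5: prey: 20+10-22=8; pred: 56+33-28=61
Step 6: prey: 8+4-9=3; pred: 61+14-30=45
Step 7: prey: 3+1-2=2; pred: 45+4-22=27
Step 8: prey: 2+1-1=2; pred: 27+1-13=15
Step 9: prey: 2+1-0=3; pred: 15+0-7=8
Step 10: prey: 3+1-0=4; pred: 8+0-4=4
Step 11: prey: 4+2-0=6; pred: 4+0-2=2
Max prey = 31 at step 2

Answer: 31 2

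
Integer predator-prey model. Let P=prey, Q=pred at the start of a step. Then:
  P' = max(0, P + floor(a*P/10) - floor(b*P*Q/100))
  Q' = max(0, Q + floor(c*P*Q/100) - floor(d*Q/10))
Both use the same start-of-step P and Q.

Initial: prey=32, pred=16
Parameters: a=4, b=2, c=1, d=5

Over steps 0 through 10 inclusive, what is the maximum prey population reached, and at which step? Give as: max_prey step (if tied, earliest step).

Answer: 108 8

Derivation:
Step 1: prey: 32+12-10=34; pred: 16+5-8=13
Step 2: prey: 34+13-8=39; pred: 13+4-6=11
Step 3: prey: 39+15-8=46; pred: 11+4-5=10
Step 4: prey: 46+18-9=55; pred: 10+4-5=9
Step 5: prey: 55+22-9=68; pred: 9+4-4=9
Step 6: prey: 68+27-12=83; pred: 9+6-4=11
Step 7: prey: 83+33-18=98; pred: 11+9-5=15
Step 8: prey: 98+39-29=108; pred: 15+14-7=22
Step 9: prey: 108+43-47=104; pred: 22+23-11=34
Step 10: prey: 104+41-70=75; pred: 34+35-17=52
Max prey = 108 at step 8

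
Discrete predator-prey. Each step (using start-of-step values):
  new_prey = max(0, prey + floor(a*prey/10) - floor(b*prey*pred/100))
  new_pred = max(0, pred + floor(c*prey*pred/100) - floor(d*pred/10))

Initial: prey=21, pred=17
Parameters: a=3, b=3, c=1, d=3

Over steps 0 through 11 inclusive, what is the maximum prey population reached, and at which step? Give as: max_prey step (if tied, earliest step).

Step 1: prey: 21+6-10=17; pred: 17+3-5=15
Step 2: prey: 17+5-7=15; pred: 15+2-4=13
Step 3: prey: 15+4-5=14; pred: 13+1-3=11
Step 4: prey: 14+4-4=14; pred: 11+1-3=9
Step 5: prey: 14+4-3=15; pred: 9+1-2=8
Step 6: prey: 15+4-3=16; pred: 8+1-2=7
Step 7: prey: 16+4-3=17; pred: 7+1-2=6
Step 8: prey: 17+5-3=19; pred: 6+1-1=6
Step 9: prey: 19+5-3=21; pred: 6+1-1=6
Step 10: prey: 21+6-3=24; pred: 6+1-1=6
Step 11: prey: 24+7-4=27; pred: 6+1-1=6
Max prey = 27 at step 11

Answer: 27 11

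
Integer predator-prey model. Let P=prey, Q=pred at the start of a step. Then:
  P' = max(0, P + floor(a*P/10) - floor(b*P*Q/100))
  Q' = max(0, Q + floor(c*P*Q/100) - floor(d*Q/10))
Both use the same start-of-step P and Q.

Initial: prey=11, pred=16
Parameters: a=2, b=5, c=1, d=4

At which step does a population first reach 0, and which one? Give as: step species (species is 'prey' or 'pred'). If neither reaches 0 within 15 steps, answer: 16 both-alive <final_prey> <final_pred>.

Answer: 16 both-alive 3 2

Derivation:
Step 1: prey: 11+2-8=5; pred: 16+1-6=11
Step 2: prey: 5+1-2=4; pred: 11+0-4=7
Step 3: prey: 4+0-1=3; pred: 7+0-2=5
Step 4: prey: 3+0-0=3; pred: 5+0-2=3
Step 5: prey: 3+0-0=3; pred: 3+0-1=2
Step 6: prey: 3+0-0=3; pred: 2+0-0=2
Steps 7-15: state stable at prey=3, pred=2 (no change)
No extinction within 15 steps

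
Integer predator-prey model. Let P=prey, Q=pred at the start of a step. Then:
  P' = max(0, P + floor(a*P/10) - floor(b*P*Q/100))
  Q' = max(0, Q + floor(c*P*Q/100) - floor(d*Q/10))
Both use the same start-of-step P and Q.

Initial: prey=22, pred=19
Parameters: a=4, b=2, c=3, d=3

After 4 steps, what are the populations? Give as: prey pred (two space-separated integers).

Answer: 7 50

Derivation:
Step 1: prey: 22+8-8=22; pred: 19+12-5=26
Step 2: prey: 22+8-11=19; pred: 26+17-7=36
Step 3: prey: 19+7-13=13; pred: 36+20-10=46
Step 4: prey: 13+5-11=7; pred: 46+17-13=50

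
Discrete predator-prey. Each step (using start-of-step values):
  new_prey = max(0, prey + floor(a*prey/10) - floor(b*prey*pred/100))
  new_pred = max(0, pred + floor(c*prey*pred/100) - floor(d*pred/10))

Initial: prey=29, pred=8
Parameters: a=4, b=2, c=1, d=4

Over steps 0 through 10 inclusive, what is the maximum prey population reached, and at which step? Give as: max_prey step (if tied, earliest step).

Answer: 104 7

Derivation:
Step 1: prey: 29+11-4=36; pred: 8+2-3=7
Step 2: prey: 36+14-5=45; pred: 7+2-2=7
Step 3: prey: 45+18-6=57; pred: 7+3-2=8
Step 4: prey: 57+22-9=70; pred: 8+4-3=9
Step 5: prey: 70+28-12=86; pred: 9+6-3=12
Step 6: prey: 86+34-20=100; pred: 12+10-4=18
Step 7: prey: 100+40-36=104; pred: 18+18-7=29
Step 8: prey: 104+41-60=85; pred: 29+30-11=48
Step 9: prey: 85+34-81=38; pred: 48+40-19=69
Step 10: prey: 38+15-52=1; pred: 69+26-27=68
Max prey = 104 at step 7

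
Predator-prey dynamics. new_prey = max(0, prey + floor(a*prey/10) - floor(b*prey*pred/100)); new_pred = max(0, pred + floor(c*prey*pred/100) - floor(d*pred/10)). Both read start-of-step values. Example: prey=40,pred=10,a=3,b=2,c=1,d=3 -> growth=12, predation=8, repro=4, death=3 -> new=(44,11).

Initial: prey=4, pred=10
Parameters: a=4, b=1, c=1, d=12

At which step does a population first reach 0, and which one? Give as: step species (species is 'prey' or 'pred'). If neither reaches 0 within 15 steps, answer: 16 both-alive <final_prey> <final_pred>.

Answer: 1 pred

Derivation:
Step 1: prey: 4+1-0=5; pred: 10+0-12=0
First extinction: pred at step 1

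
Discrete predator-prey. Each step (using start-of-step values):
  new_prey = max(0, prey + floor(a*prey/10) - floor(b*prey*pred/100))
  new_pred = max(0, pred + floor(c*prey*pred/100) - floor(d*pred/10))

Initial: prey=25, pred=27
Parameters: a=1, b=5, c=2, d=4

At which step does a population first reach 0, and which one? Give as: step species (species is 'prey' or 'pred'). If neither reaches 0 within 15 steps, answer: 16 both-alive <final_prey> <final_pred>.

Answer: 1 prey

Derivation:
Step 1: prey: 25+2-33=0; pred: 27+13-10=30
First extinction: prey at step 1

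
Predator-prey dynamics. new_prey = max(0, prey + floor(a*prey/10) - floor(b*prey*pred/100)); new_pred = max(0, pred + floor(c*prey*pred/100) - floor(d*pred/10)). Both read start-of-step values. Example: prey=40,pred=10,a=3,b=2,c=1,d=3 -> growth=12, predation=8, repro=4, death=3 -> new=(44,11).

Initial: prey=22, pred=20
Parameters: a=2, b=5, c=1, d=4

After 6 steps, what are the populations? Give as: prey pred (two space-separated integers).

Step 1: prey: 22+4-22=4; pred: 20+4-8=16
Step 2: prey: 4+0-3=1; pred: 16+0-6=10
Step 3: prey: 1+0-0=1; pred: 10+0-4=6
Step 4: prey: 1+0-0=1; pred: 6+0-2=4
Step 5: prey: 1+0-0=1; pred: 4+0-1=3
Step 6: prey: 1+0-0=1; pred: 3+0-1=2

Answer: 1 2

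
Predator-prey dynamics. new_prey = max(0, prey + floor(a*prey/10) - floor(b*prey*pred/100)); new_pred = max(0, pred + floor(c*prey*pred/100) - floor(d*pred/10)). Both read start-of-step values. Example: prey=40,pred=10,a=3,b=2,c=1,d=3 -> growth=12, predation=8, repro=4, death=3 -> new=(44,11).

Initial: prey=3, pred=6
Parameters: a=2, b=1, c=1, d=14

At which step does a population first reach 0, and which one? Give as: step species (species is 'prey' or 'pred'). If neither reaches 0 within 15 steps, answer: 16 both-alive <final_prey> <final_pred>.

Step 1: prey: 3+0-0=3; pred: 6+0-8=0
First extinction: pred at step 1

Answer: 1 pred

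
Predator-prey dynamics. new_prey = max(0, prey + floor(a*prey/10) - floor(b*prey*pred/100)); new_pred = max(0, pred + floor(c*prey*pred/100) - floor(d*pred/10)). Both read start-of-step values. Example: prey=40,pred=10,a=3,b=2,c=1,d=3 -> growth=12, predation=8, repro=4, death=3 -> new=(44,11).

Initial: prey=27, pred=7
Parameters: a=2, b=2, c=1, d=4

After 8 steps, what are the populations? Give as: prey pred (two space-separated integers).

Step 1: prey: 27+5-3=29; pred: 7+1-2=6
Step 2: prey: 29+5-3=31; pred: 6+1-2=5
Step 3: prey: 31+6-3=34; pred: 5+1-2=4
Step 4: prey: 34+6-2=38; pred: 4+1-1=4
Step 5: prey: 38+7-3=42; pred: 4+1-1=4
Step 6: prey: 42+8-3=47; pred: 4+1-1=4
Step 7: prey: 47+9-3=53; pred: 4+1-1=4
Step 8: prey: 53+10-4=59; pred: 4+2-1=5

Answer: 59 5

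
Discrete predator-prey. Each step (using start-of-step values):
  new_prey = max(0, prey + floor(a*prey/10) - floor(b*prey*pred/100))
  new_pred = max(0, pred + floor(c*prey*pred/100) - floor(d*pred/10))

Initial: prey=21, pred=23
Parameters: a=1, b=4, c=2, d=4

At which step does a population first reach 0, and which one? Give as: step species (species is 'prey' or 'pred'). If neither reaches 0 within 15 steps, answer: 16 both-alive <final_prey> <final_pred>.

Step 1: prey: 21+2-19=4; pred: 23+9-9=23
Step 2: prey: 4+0-3=1; pred: 23+1-9=15
Step 3: prey: 1+0-0=1; pred: 15+0-6=9
Step 4: prey: 1+0-0=1; pred: 9+0-3=6
Step 5: prey: 1+0-0=1; pred: 6+0-2=4
Step 6: prey: 1+0-0=1; pred: 4+0-1=3
Step 7: prey: 1+0-0=1; pred: 3+0-1=2
Step 8: prey: 1+0-0=1; pred: 2+0-0=2
Steps 9-15: state stable at prey=1, pred=2 (no change)
No extinction within 15 steps

Answer: 16 both-alive 1 2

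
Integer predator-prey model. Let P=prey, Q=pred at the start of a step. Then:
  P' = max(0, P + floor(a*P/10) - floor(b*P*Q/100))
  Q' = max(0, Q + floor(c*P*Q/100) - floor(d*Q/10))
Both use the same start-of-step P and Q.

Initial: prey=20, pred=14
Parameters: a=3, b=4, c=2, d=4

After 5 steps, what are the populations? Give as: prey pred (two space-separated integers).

Answer: 8 6

Derivation:
Step 1: prey: 20+6-11=15; pred: 14+5-5=14
Step 2: prey: 15+4-8=11; pred: 14+4-5=13
Step 3: prey: 11+3-5=9; pred: 13+2-5=10
Step 4: prey: 9+2-3=8; pred: 10+1-4=7
Step 5: prey: 8+2-2=8; pred: 7+1-2=6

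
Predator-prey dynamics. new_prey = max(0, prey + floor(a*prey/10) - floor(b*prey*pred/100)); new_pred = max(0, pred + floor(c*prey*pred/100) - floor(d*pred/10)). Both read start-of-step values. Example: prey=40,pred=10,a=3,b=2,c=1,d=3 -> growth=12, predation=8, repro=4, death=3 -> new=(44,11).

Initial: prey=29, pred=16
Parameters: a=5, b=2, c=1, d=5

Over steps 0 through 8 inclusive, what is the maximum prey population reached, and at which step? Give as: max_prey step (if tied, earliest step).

Answer: 142 7

Derivation:
Step 1: prey: 29+14-9=34; pred: 16+4-8=12
Step 2: prey: 34+17-8=43; pred: 12+4-6=10
Step 3: prey: 43+21-8=56; pred: 10+4-5=9
Step 4: prey: 56+28-10=74; pred: 9+5-4=10
Step 5: prey: 74+37-14=97; pred: 10+7-5=12
Step 6: prey: 97+48-23=122; pred: 12+11-6=17
Step 7: prey: 122+61-41=142; pred: 17+20-8=29
Step 8: prey: 142+71-82=131; pred: 29+41-14=56
Max prey = 142 at step 7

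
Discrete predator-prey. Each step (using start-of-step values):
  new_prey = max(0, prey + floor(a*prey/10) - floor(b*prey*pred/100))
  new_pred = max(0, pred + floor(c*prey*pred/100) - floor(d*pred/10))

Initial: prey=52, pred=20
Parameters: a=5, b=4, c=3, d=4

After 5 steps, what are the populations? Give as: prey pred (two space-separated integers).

Answer: 0 17

Derivation:
Step 1: prey: 52+26-41=37; pred: 20+31-8=43
Step 2: prey: 37+18-63=0; pred: 43+47-17=73
Step 3: prey: 0+0-0=0; pred: 73+0-29=44
Step 4: prey: 0+0-0=0; pred: 44+0-17=27
Step 5: prey: 0+0-0=0; pred: 27+0-10=17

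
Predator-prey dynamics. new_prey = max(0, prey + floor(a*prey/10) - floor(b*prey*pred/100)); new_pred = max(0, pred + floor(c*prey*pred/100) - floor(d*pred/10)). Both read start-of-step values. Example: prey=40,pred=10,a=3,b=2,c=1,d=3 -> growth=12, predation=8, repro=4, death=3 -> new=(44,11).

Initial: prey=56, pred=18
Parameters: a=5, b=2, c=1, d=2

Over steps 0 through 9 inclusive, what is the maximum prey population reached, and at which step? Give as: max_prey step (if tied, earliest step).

Step 1: prey: 56+28-20=64; pred: 18+10-3=25
Step 2: prey: 64+32-32=64; pred: 25+16-5=36
Step 3: prey: 64+32-46=50; pred: 36+23-7=52
Step 4: prey: 50+25-52=23; pred: 52+26-10=68
Step 5: prey: 23+11-31=3; pred: 68+15-13=70
Step 6: prey: 3+1-4=0; pred: 70+2-14=58
Step 7: prey: 0+0-0=0; pred: 58+0-11=47
Step 8: prey: 0+0-0=0; pred: 47+0-9=38
Step 9: prey: 0+0-0=0; pred: 38+0-7=31
Max prey = 64 at step 1

Answer: 64 1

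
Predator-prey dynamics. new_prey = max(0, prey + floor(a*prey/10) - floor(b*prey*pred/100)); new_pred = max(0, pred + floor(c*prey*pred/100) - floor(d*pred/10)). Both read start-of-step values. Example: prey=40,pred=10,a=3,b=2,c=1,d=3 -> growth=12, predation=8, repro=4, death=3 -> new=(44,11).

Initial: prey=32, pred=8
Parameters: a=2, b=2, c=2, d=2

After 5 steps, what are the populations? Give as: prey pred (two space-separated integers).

Step 1: prey: 32+6-5=33; pred: 8+5-1=12
Step 2: prey: 33+6-7=32; pred: 12+7-2=17
Step 3: prey: 32+6-10=28; pred: 17+10-3=24
Step 4: prey: 28+5-13=20; pred: 24+13-4=33
Step 5: prey: 20+4-13=11; pred: 33+13-6=40

Answer: 11 40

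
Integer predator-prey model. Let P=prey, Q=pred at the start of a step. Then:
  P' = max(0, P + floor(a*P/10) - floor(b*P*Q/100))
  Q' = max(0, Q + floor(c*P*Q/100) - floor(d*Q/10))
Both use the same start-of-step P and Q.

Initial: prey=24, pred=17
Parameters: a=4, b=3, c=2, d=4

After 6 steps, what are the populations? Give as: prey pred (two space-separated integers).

Answer: 11 12

Derivation:
Step 1: prey: 24+9-12=21; pred: 17+8-6=19
Step 2: prey: 21+8-11=18; pred: 19+7-7=19
Step 3: prey: 18+7-10=15; pred: 19+6-7=18
Step 4: prey: 15+6-8=13; pred: 18+5-7=16
Step 5: prey: 13+5-6=12; pred: 16+4-6=14
Step 6: prey: 12+4-5=11; pred: 14+3-5=12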